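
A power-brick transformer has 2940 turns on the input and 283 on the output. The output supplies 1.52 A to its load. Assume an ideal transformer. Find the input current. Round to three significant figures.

I_in ≈ 0.146 A

For an ideal transformer I_in/I_out = N_out/N_in, so I_in = 1.52 × 283/2940 = 0.146 A.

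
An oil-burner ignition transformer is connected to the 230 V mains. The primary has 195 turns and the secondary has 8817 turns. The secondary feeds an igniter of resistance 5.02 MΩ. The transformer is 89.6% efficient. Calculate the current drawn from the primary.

I_p ≈ 0.105 A

V_s = 230 × 8817/195 = 10400 V.
I_s = V_s/R = 10400/(5.02×10^6) = 0.0020716 A.
P_out = V_s I_s = 10400 × 0.0020716 = 21.544 W.
P_in = P_out/η = 21.544/0.896 = 24.045 W.
I_p = P_in/V_p = 24.045/230 = 0.105 A.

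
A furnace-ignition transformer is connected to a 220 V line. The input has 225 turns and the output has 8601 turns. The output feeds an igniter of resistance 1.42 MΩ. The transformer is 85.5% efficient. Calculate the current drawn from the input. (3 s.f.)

I_in ≈ 0.265 A

V_out = 220 × 8601/225 = 8409.9 V.
I_out = V_out/R = 8409.9/(1.42×10^6) = 0.0059224 A.
P_out = V_out I_out = 8409.9 × 0.0059224 = 49.807 W.
P_in = P_out/η = 49.807/0.855 = 58.254 W.
I_in = P_in/V_in = 58.254/220 = 0.265 A.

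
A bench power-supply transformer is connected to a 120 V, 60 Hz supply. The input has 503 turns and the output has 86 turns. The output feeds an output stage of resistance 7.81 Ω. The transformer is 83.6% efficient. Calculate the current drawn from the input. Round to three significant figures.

V_out = 120 × 86/503 = 20.517 V.
I_out = V_out/R = 20.517/7.81 = 2.6270 A.
P_out = V_out I_out = 20.517 × 2.6270 = 53.898 W.
P_in = P_out/η = 53.898/0.836 = 64.471 W.
I_in = P_in/V_in = 64.471/120 = 0.537 A.

I_in ≈ 0.537 A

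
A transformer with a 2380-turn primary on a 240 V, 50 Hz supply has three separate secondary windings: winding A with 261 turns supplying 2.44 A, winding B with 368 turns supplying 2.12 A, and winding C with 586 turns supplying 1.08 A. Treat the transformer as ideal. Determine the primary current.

I_p ≈ 0.861 A

V_A = 240 × 261/2380 = 26.319 V; V_B = 240 × 368/2380 = 37.109 V; V_C = 240 × 586/2380 = 59.092 V.
P_out = V_A I_A + V_B I_B + V_C I_C = 26.319×2.44 + 37.109×2.12 + 59.092×1.08 = 64.219 + 78.672 + 63.820 = 206.71 W.
Ideal ⇒ P_in = P_out, so I_p = P_out/V_p = 206.71/240 = 0.861 A.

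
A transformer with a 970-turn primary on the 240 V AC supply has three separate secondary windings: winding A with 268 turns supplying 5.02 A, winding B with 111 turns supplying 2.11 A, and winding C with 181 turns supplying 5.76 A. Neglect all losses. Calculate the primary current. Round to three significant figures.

I_p ≈ 2.70 A

V_A = 240 × 268/970 = 66.309 V; V_B = 240 × 111/970 = 27.464 V; V_C = 240 × 181/970 = 44.784 V.
P_out = V_A I_A + V_B I_B + V_C I_C = 66.309×5.02 + 27.464×2.11 + 44.784×5.76 = 332.87 + 57.949 + 257.95 = 648.77 W.
Ideal ⇒ P_in = P_out, so I_p = P_out/V_p = 648.77/240 = 2.70 A.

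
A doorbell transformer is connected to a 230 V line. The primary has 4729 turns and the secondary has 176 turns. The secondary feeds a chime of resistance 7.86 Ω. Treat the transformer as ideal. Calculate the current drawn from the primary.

V_s = V_p × N_s/N_p = 230 × 176/4729 = 8.5599 V.
I_s = V_s/R = 8.5599/7.86 = 1.0891 A.
For an ideal transformer I_p N_p = I_s N_s, so I_p = 1.0891 × 176/4729 = 0.0405 A.

I_p ≈ 0.0405 A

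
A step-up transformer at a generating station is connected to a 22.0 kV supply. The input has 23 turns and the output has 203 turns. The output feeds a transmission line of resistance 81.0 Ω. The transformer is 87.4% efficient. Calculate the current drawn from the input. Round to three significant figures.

V_out = 22000 × 203/23 = 194170 V.
I_out = V_out/R = 194170/81.0 = 2397.2 A.
P_out = V_out I_out = 194170 × 2397.2 = 4.6548×10^8 W.
P_in = P_out/η = 4.6548×10^8/0.874 = 5.3258×10^8 W.
I_in = P_in/V_in = 5.3258×10^8/22000 = 24200 A.

I_in ≈ 24200 A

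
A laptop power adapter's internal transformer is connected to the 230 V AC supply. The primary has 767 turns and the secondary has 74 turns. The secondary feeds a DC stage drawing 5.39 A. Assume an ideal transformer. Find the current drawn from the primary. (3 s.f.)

I_p ≈ 0.520 A

For an ideal transformer I_p N_p = I_s N_s, so I_p = 5.39 × 74/767 = 0.520 A.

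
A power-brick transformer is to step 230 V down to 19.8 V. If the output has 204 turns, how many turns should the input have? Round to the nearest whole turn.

N_in/N_out = V_in/V_out, so N_in = 204 × 230/19.8 = 2369.7 ≈ 2370 turns.

N_in = 2370 turns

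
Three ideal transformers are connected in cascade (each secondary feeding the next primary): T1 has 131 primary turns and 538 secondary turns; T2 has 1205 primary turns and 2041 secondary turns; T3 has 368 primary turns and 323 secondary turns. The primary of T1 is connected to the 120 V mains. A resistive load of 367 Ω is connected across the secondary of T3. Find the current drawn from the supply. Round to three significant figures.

I_supply ≈ 12.2 A

Secondary of T1: V = 120.00 × 538/131 = 492.82 V.
Secondary of T2: V = 492.82 × 2041/1205 = 834.73 V.
Secondary of T3: V = 834.73 × 323/368 = 732.66 V.
I_load = 732.66/367 = 1.9964 A, so P_out = 732.66 × 1.9964 = 1462.6 W.
All ideal ⇒ P_in = P_out, so I_supply = 1462.6/120 = 12.2 A.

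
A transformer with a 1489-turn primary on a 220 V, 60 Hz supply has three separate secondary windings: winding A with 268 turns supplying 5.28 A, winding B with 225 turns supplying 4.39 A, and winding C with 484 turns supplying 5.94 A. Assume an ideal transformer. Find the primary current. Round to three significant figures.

V_A = 220 × 268/1489 = 39.597 V; V_B = 220 × 225/1489 = 33.244 V; V_C = 220 × 484/1489 = 71.511 V.
P_out = V_A I_A + V_B I_B + V_C I_C = 39.597×5.28 + 33.244×4.39 + 71.511×5.94 = 209.07 + 145.94 + 424.78 = 779.79 W.
Ideal ⇒ P_in = P_out, so I_p = P_out/V_p = 779.79/220 = 3.54 A.

I_p ≈ 3.54 A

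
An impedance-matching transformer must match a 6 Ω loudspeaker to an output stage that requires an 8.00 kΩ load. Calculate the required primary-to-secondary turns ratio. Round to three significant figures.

N_p/N_s ≈ 36.5

Z_p/Z_s = (N_p/N_s)², so N_p/N_s = √(8000/6) = √1330 = 36.5.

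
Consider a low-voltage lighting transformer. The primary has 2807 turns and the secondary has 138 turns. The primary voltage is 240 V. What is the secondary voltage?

V_s/V_p = N_s/N_p, so V_s = 240 × 138/2807 = 11.8 V.

V_s ≈ 11.8 V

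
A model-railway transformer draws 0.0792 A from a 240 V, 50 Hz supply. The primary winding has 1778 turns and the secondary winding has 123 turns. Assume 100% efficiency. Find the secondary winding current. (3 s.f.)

I_s/I_p = N_p/N_s, so I_s = 0.0792 × 1778/123 = 1.14 A.

I_s ≈ 1.14 A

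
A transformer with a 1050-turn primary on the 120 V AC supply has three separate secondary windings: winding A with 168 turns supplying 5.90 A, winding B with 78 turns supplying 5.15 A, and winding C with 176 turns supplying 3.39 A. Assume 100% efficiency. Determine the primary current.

V_A = 120 × 168/1050 = 19.200 V; V_B = 120 × 78/1050 = 8.9143 V; V_C = 120 × 176/1050 = 20.114 V.
P_out = V_A I_A + V_B I_B + V_C I_C = 19.200×5.90 + 8.9143×5.15 + 20.114×3.39 = 113.28 + 45.909 + 68.187 = 227.38 W.
Ideal ⇒ P_in = P_out, so I_p = P_out/V_p = 227.38/120 = 1.89 A.

I_p ≈ 1.89 A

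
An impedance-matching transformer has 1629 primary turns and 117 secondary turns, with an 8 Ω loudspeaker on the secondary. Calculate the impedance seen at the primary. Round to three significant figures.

Z_p = (N_p/N_s)² × Z_s = (1629/117)² × 8 = 1550 Ω.

Z_p ≈ 1550 Ω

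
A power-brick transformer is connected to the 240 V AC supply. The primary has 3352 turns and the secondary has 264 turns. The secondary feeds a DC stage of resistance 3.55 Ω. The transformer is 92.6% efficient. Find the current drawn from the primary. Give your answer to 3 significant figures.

I_p ≈ 0.453 A

V_s = 240 × 264/3352 = 18.902 V.
I_s = V_s/R = 18.902/3.55 = 5.3245 A.
P_out = V_s I_s = 18.902 × 5.3245 = 100.65 W.
P_in = P_out/η = 100.65/0.926 = 108.69 W.
I_p = P_in/V_p = 108.69/240 = 0.453 A.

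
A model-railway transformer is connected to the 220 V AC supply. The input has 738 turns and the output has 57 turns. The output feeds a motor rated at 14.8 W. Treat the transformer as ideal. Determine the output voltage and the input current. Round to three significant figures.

V_out ≈ 17.0 V, I_in ≈ 0.0673 A

V_out = V_in × N_out/N_in = 220 × 57/738 = 16.992 V.
I_out = P/V_out = 14.8/16.992 = 0.87100 A.
I_in = I_out × N_out/N_in = 0.87100 × 57/738 = 0.0673 A.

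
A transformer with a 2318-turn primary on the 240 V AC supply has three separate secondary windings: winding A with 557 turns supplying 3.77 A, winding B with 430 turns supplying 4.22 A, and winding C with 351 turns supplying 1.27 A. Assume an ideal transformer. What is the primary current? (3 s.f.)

V_A = 240 × 557/2318 = 57.670 V; V_B = 240 × 430/2318 = 44.521 V; V_C = 240 × 351/2318 = 36.342 V.
P_out = V_A I_A + V_B I_B + V_C I_C = 57.670×3.77 + 44.521×4.22 + 36.342×1.27 = 217.42 + 187.88 + 46.154 = 451.45 W.
Ideal ⇒ P_in = P_out, so I_p = P_out/V_p = 451.45/240 = 1.88 A.

I_p ≈ 1.88 A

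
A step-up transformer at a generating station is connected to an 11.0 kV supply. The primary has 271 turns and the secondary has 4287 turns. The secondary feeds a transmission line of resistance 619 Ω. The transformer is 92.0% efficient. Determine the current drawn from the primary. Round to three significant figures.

I_p ≈ 4830 A

V_s = 11000 × 4287/271 = 174010 V.
I_s = V_s/R = 174010/619 = 281.12 A.
P_out = V_s I_s = 174010 × 281.12 = 4.8917×10^7 W.
P_in = P_out/η = 4.8917×10^7/0.920 = 5.3171×10^7 W.
I_p = P_in/V_p = 5.3171×10^7/11000 = 4830 A.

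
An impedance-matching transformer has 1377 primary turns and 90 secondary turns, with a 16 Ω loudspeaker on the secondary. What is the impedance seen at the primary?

Z_p = (N_p/N_s)² × Z_s = (1377/90)² × 16 = 3750 Ω.

Z_p ≈ 3750 Ω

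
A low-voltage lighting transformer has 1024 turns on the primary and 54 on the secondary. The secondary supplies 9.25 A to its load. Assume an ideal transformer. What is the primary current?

I_p ≈ 0.488 A

For an ideal transformer I_p/I_s = N_s/N_p, so I_p = 9.25 × 54/1024 = 0.488 A.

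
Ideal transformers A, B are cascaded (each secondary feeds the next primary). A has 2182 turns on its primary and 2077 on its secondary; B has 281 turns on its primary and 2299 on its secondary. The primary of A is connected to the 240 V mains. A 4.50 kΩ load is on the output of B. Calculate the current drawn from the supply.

Secondary of A: V = 240.00 × 2077/2182 = 228.45 V.
Secondary of B: V = 228.45 × 2299/281 = 1869.1 V.
I_load = 1869.1/4500 = 0.41535 A, so P_out = 1869.1 × 0.41535 = 776.32 W.
All ideal ⇒ P_in = P_out, so I_supply = 776.32/240 = 3.23 A.

I_supply ≈ 3.23 A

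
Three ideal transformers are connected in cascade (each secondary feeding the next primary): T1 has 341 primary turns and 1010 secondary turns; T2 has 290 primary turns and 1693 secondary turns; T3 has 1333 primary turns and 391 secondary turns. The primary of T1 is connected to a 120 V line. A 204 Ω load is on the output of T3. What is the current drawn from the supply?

I_supply ≈ 15.1 A

After T1: V = 120.00 × 1010/341 = 355.43 V.
After T2: V = 355.43 × 1693/290 = 2074.9 V.
After T3: V = 2074.9 × 391/1333 = 608.63 V.
I_load = 608.63/204 = 2.9835 A, so P_out = 608.63 × 2.9835 = 1815.8 W.
All ideal ⇒ P_in = P_out, so I_supply = 1815.8/120 = 15.1 A.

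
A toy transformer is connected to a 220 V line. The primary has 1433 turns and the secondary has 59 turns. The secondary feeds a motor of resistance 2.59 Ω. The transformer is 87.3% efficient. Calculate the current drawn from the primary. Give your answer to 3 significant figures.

I_p ≈ 0.165 A

V_s = 220 × 59/1433 = 9.0579 V.
I_s = V_s/R = 9.0579/2.59 = 3.4973 A.
P_out = V_s I_s = 9.0579 × 3.4973 = 31.678 W.
P_in = P_out/η = 31.678/0.873 = 36.286 W.
I_p = P_in/V_p = 36.286/220 = 0.165 A.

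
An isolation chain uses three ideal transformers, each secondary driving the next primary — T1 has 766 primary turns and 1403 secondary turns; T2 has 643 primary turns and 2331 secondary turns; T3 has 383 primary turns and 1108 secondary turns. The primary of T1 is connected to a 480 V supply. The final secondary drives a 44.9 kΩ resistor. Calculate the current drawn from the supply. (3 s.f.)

Secondary of T1: V = 480.00 × 1403/766 = 879.16 V.
Secondary of T2: V = 879.16 × 2331/643 = 3187.1 V.
Secondary of T3: V = 3187.1 × 1108/383 = 9220.2 V.
I_load = 9220.2/44900 = 0.20535 A, so P_out = 9220.2 × 0.20535 = 1893.4 W.
All ideal ⇒ P_in = P_out, so I_supply = 1893.4/480 = 3.94 A.

I_supply ≈ 3.94 A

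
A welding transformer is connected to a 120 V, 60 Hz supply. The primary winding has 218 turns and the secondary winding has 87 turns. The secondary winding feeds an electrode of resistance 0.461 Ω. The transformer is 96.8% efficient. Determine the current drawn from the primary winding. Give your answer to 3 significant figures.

V_s = 120 × 87/218 = 47.890 V.
I_s = V_s/R = 47.890/0.461 = 103.88 A.
P_out = V_s I_s = 47.890 × 103.88 = 4974.9 W.
P_in = P_out/η = 4974.9/0.968 = 5139.4 W.
I_p = P_in/V_p = 5139.4/120 = 42.8 A.

I_p ≈ 42.8 A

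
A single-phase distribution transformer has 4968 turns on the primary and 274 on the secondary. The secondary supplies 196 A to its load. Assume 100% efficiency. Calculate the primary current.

For an ideal transformer I_p/I_s = N_s/N_p, so I_p = 196 × 274/4968 = 10.8 A.

I_p ≈ 10.8 A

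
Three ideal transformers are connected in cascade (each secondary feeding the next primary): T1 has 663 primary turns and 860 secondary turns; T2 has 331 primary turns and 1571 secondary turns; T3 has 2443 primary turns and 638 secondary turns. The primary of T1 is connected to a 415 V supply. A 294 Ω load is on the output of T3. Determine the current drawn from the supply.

After T1: V = 415.00 × 860/663 = 538.31 V.
After T2: V = 538.31 × 1571/331 = 2554.9 V.
After T3: V = 2554.9 × 638/2443 = 667.23 V.
I_load = 667.23/294 = 2.2695 A, so P_out = 667.23 × 2.2695 = 1514.3 W.
All ideal ⇒ P_in = P_out, so I_supply = 1514.3/415 = 3.65 A.

I_supply ≈ 3.65 A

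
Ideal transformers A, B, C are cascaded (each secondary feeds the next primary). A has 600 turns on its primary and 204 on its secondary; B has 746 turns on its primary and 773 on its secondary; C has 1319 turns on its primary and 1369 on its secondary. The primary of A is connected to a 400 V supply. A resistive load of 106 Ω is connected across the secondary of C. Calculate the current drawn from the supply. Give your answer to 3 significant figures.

I_supply ≈ 0.505 A

After A: V = 400.00 × 204/600 = 136.00 V.
After B: V = 136.00 × 773/746 = 140.92 V.
After C: V = 140.92 × 1369/1319 = 146.26 V.
I_load = 146.26/106 = 1.3799 A, so P_out = 146.26 × 1.3799 = 201.82 W.
All ideal ⇒ P_in = P_out, so I_supply = 201.82/400 = 0.505 A.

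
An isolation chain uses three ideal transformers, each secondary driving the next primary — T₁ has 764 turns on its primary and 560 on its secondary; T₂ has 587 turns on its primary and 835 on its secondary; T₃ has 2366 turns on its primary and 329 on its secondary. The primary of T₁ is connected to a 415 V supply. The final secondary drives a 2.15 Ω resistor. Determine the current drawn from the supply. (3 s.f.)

After T₁: V = 415.00 × 560/764 = 304.19 V.
After T₂: V = 304.19 × 835/587 = 432.70 V.
After T₃: V = 432.70 × 329/2366 = 60.169 V.
I_load = 60.169/2.15 = 27.986 A, so P_out = 60.169 × 27.986 = 1683.9 W.
All ideal ⇒ P_in = P_out, so I_supply = 1683.9/415 = 4.06 A.

I_supply ≈ 4.06 A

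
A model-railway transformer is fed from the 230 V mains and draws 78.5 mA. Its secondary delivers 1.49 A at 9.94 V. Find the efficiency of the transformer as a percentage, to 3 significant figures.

P_in = 230 × 0.0785 = 18.0550 W.
P_out = 9.94 × 1.49 = 14.8106 W.
η = P_out/P_in = 14.8106/18.0550 = 0.820.

η ≈ 82.0%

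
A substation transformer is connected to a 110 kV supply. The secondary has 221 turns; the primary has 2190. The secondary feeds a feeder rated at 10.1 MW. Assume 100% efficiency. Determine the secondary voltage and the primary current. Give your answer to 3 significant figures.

V_s ≈ 11100 V, I_p ≈ 91.8 A

V_s = V_p × N_s/N_p = 110000 × 221/2190 = 11100 V.
I_s = P/V_s = 1.01×10^7/11100 = 909.87 A.
I_p = I_s × N_s/N_p = 909.87 × 221/2190 = 91.8 A.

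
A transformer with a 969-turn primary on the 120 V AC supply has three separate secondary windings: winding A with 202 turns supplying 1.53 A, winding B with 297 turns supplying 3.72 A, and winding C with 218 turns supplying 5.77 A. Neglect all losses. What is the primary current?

V_A = 120 × 202/969 = 25.015 V; V_B = 120 × 297/969 = 36.780 V; V_C = 120 × 218/969 = 26.997 V.
P_out = V_A I_A + V_B I_B + V_C I_C = 25.015×1.53 + 36.780×3.72 + 26.997×5.77 = 38.274 + 136.82 + 155.77 = 330.87 W.
Ideal ⇒ P_in = P_out, so I_p = P_out/V_p = 330.87/120 = 2.76 A.

I_p ≈ 2.76 A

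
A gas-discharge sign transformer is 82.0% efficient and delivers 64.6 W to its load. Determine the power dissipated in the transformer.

P_in = P_out/η = 64.6/0.820 = 78.7805 W.
P_loss = P_in − P_out = 78.7805 − 64.6 = 14.2 W.

P_loss ≈ 14.2 W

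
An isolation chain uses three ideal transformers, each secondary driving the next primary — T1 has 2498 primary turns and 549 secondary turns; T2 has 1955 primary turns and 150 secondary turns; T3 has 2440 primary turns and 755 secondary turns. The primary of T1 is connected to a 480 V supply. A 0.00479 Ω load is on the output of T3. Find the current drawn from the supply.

I_supply ≈ 2.73 A

Secondary of T1: V = 480.00 × 549/2498 = 105.49 V.
Secondary of T2: V = 105.49 × 150/1955 = 8.0940 V.
Secondary of T3: V = 8.0940 × 755/2440 = 2.5045 V.
I_load = 2.5045/0.00479 = 522.86 A, so P_out = 2.5045 × 522.86 = 1309.5 W.
All ideal ⇒ P_in = P_out, so I_supply = 1309.5/480 = 2.73 A.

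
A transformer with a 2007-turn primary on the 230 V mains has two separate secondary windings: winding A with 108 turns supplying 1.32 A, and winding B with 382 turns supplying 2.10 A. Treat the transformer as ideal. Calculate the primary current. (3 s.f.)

V_A = 230 × 108/2007 = 12.377 V; V_B = 230 × 382/2007 = 43.777 V.
P_out = V_A I_A + V_B I_B = 12.377×1.32 + 43.777×2.10 = 16.337 + 91.931 = 108.27 W.
Ideal ⇒ P_in = P_out, so I_p = P_out/V_p = 108.27/230 = 0.471 A.

I_p ≈ 0.471 A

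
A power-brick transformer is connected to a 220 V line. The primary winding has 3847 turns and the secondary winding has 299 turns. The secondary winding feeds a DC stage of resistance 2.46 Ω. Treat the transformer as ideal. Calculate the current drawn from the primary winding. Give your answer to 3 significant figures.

V_s = V_p × N_s/N_p = 220 × 299/3847 = 17.099 V.
I_s = V_s/R = 17.099/2.46 = 6.9508 A.
For an ideal transformer I_p N_p = I_s N_s, so I_p = 6.9508 × 299/3847 = 0.540 A.

I_p ≈ 0.540 A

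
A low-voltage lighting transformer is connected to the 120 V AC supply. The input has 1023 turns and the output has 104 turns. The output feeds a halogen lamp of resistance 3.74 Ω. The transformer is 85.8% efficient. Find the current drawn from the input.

V_out = 120 × 104/1023 = 12.199 V.
I_out = V_out/R = 12.199/3.74 = 3.2619 A.
P_out = V_out I_out = 12.199 × 3.2619 = 39.793 W.
P_in = P_out/η = 39.793/0.858 = 46.379 W.
I_in = P_in/V_in = 46.379/120 = 0.386 A.

I_in ≈ 0.386 A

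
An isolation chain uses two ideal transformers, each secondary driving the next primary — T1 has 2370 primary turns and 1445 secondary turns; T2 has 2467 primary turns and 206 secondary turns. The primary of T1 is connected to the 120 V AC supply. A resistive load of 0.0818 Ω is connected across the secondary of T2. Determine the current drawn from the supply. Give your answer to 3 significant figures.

After T1: V = 120.00 × 1445/2370 = 73.165 V.
After T2: V = 73.165 × 206/2467 = 6.1094 V.
I_load = 6.1094/0.0818 = 74.687 A, so P_out = 6.1094 × 74.687 = 456.29 W.
All ideal ⇒ P_in = P_out, so I_supply = 456.29/120 = 3.80 A.

I_supply ≈ 3.80 A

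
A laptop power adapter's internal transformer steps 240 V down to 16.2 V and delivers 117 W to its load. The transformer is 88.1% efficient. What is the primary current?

I_p ≈ 0.553 A

P_in = P_out/η = 117/0.881 = 132.80 W.
I_p = P_in/V_p = 132.80/240 = 0.553 A.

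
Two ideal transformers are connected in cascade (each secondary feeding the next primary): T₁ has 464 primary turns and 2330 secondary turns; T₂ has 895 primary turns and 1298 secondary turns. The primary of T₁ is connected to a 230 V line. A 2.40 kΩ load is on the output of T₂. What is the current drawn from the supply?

I_supply ≈ 5.08 A

Secondary of T₁: V = 230.00 × 2330/464 = 1155.0 V.
Secondary of T₂: V = 1155.0 × 1298/895 = 1675.0 V.
I_load = 1675.0/2400 = 0.69792 A, so P_out = 1675.0 × 0.69792 = 1169.0 W.
All ideal ⇒ P_in = P_out, so I_supply = 1169.0/230 = 5.08 A.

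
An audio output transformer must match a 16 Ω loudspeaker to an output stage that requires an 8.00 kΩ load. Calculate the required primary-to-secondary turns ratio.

N_p/N_s ≈ 22.4

Z_p/Z_s = (N_p/N_s)², so N_p/N_s = √(8000/16) = √500 = 22.4.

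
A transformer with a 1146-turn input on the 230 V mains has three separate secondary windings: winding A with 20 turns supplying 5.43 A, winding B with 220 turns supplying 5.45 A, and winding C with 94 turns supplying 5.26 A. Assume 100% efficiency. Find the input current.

V_A = 230 × 20/1146 = 4.0140 V; V_B = 230 × 220/1146 = 44.154 V; V_C = 230 × 94/1146 = 18.866 V.
P_out = V_A I_A + V_B I_B + V_C I_C = 4.0140×5.43 + 44.154×5.45 + 18.866×5.26 = 21.796 + 240.64 + 99.233 = 361.67 W.
Ideal ⇒ P_in = P_out, so I_in = P_out/V_in = 361.67/230 = 1.57 A.

I_in ≈ 1.57 A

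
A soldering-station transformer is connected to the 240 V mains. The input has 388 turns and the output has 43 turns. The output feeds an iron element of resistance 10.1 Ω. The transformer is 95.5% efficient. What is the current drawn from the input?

I_in ≈ 0.306 A

V_out = 240 × 43/388 = 26.598 V.
I_out = V_out/R = 26.598/10.1 = 2.6335 A.
P_out = V_out I_out = 26.598 × 2.6335 = 70.045 W.
P_in = P_out/η = 70.045/0.955 = 73.345 W.
I_in = P_in/V_in = 73.345/240 = 0.306 A.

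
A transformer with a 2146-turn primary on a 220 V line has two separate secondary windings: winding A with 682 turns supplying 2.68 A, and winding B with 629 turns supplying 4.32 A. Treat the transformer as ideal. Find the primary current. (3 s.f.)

I_p ≈ 2.12 A

V_A = 220 × 682/2146 = 69.916 V; V_B = 220 × 629/2146 = 64.483 V.
P_out = V_A I_A + V_B I_B = 69.916×2.68 + 64.483×4.32 = 187.38 + 278.57 = 465.94 W.
Ideal ⇒ P_in = P_out, so I_p = P_out/V_p = 465.94/220 = 2.12 A.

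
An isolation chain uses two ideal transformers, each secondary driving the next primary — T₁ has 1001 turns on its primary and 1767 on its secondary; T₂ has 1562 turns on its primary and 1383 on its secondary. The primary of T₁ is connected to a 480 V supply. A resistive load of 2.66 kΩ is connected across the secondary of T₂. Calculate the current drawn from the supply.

After T₁: V = 480.00 × 1767/1001 = 847.31 V.
After T₂: V = 847.31 × 1383/1562 = 750.21 V.
I_load = 750.21/2660 = 0.28204 A, so P_out = 750.21 × 0.28204 = 211.59 W.
All ideal ⇒ P_in = P_out, so I_supply = 211.59/480 = 0.441 A.

I_supply ≈ 0.441 A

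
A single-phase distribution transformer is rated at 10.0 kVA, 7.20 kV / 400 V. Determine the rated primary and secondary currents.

I_p = S/V_p = 10000/7200 = 1.39 A.
I_s = S/V_s = 10000/400 = 25.0 A.

I_p ≈ 1.39 A, I_s ≈ 25.0 A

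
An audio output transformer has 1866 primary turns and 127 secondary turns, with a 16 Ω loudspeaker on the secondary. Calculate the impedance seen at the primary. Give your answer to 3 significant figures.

Z_p ≈ 3450 Ω

Z_p = (N_p/N_s)² × Z_s = (1866/127)² × 16 = 3450 Ω.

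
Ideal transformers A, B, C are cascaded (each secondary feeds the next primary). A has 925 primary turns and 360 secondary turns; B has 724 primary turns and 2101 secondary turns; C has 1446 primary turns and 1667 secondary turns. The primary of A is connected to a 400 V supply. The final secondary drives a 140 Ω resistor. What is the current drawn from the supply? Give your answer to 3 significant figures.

I_supply ≈ 4.84 A

After A: V = 400.00 × 360/925 = 155.68 V.
After B: V = 155.68 × 2101/724 = 451.76 V.
After C: V = 451.76 × 1667/1446 = 520.81 V.
I_load = 520.81/140 = 3.7200 A, so P_out = 520.81 × 3.7200 = 1937.4 W.
All ideal ⇒ P_in = P_out, so I_supply = 1937.4/400 = 4.84 A.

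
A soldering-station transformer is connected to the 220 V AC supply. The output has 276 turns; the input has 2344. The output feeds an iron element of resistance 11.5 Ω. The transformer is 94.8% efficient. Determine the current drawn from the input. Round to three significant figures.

I_in ≈ 0.280 A

V_out = 220 × 276/2344 = 25.904 V.
I_out = V_out/R = 25.904/11.5 = 2.2526 A.
P_out = V_out I_out = 25.904 × 2.2526 = 58.351 W.
P_in = P_out/η = 58.351/0.948 = 61.552 W.
I_in = P_in/V_in = 61.552/220 = 0.280 A.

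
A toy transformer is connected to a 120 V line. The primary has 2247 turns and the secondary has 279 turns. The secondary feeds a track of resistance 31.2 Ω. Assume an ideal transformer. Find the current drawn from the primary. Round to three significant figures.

I_p ≈ 0.0593 A

V_s = V_p × N_s/N_p = 120 × 279/2247 = 14.900 V.
I_s = V_s/R = 14.900/31.2 = 0.47756 A.
For an ideal transformer I_p N_p = I_s N_s, so I_p = 0.47756 × 279/2247 = 0.0593 A.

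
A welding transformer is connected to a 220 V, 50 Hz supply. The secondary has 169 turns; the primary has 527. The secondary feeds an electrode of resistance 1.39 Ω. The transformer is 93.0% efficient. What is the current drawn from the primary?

I_p ≈ 17.5 A

V_s = 220 × 169/527 = 70.550 V.
I_s = V_s/R = 70.550/1.39 = 50.756 A.
P_out = V_s I_s = 70.550 × 50.756 = 3580.8 W.
P_in = P_out/η = 3580.8/0.930 = 3850.3 W.
I_p = P_in/V_p = 3850.3/220 = 17.5 A.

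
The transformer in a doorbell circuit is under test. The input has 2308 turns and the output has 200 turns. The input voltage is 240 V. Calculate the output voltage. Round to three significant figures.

V_out/V_in = N_out/N_in, so V_out = 240 × 200/2308 = 20.8 V.

V_out ≈ 20.8 V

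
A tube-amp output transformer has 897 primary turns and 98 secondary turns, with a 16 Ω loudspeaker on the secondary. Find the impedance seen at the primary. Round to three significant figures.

Z_p ≈ 1340 Ω

Z_p = (N_p/N_s)² × Z_s = (897/98)² × 16 = 1340 Ω.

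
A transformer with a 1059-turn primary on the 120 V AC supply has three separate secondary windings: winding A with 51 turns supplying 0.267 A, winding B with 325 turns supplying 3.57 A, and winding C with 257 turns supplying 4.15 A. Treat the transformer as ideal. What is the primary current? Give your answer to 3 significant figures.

V_A = 120 × 51/1059 = 5.7790 V; V_B = 120 × 325/1059 = 36.827 V; V_C = 120 × 257/1059 = 29.122 V.
P_out = V_A I_A + V_B I_B + V_C I_C = 5.7790×0.267 + 36.827×3.57 + 29.122×4.15 = 1.5430 + 131.47 + 120.86 = 253.87 W.
Ideal ⇒ P_in = P_out, so I_p = P_out/V_p = 253.87/120 = 2.12 A.

I_p ≈ 2.12 A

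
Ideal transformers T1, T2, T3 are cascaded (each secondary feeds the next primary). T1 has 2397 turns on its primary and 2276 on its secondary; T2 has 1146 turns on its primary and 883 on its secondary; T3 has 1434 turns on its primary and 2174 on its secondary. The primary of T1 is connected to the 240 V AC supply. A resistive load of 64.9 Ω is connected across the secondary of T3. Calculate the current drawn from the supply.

I_supply ≈ 4.55 A

Secondary of T1: V = 240.00 × 2276/2397 = 227.88 V.
Secondary of T2: V = 227.88 × 883/1146 = 175.59 V.
Secondary of T3: V = 175.59 × 2174/1434 = 266.20 V.
I_load = 266.20/64.9 = 4.1016 A, so P_out = 266.20 × 4.1016 = 1091.8 W.
All ideal ⇒ P_in = P_out, so I_supply = 1091.8/240 = 4.55 A.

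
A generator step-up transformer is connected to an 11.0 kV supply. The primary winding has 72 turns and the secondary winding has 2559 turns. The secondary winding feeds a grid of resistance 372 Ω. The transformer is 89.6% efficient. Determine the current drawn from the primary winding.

I_p ≈ 41700 A

V_s = 11000 × 2559/72 = 390960 V.
I_s = V_s/R = 390960/372 = 1051.0 A.
P_out = V_s I_s = 390960 × 1051.0 = 4.1088×10^8 W.
P_in = P_out/η = 4.1088×10^8/0.896 = 4.5857×10^8 W.
I_p = P_in/V_p = 4.5857×10^8/11000 = 41700 A.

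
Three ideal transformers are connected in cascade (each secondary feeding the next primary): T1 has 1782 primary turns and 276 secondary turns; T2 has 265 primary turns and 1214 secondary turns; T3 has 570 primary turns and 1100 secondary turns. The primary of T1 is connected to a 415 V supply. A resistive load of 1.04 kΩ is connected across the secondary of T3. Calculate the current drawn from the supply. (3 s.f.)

Secondary of T1: V = 415.00 × 276/1782 = 64.276 V.
Secondary of T2: V = 64.276 × 1214/265 = 294.46 V.
Secondary of T3: V = 294.46 × 1100/570 = 568.25 V.
I_load = 568.25/1040 = 0.54640 A, so P_out = 568.25 × 0.54640 = 310.49 W.
All ideal ⇒ P_in = P_out, so I_supply = 310.49/415 = 0.748 A.

I_supply ≈ 0.748 A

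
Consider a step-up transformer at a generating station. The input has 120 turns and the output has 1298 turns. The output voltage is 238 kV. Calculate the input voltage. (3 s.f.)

V_in ≈ 22000 V

V_in/V_out = N_in/N_out, so V_in = 238000 × 120/1298 = 22000 V.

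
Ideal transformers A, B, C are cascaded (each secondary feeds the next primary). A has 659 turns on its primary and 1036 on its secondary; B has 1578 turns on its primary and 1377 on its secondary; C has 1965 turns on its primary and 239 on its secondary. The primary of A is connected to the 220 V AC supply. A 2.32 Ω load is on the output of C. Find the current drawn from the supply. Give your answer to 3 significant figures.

Secondary of A: V = 220.00 × 1036/659 = 345.86 V.
Secondary of B: V = 345.86 × 1377/1578 = 301.80 V.
Secondary of C: V = 301.80 × 239/1965 = 36.708 V.
I_load = 36.708/2.32 = 15.822 A, so P_out = 36.708 × 15.822 = 580.81 W.
All ideal ⇒ P_in = P_out, so I_supply = 580.81/220 = 2.64 A.

I_supply ≈ 2.64 A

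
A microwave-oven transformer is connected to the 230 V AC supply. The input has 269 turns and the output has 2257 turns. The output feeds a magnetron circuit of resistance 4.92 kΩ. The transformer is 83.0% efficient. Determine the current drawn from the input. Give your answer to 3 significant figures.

V_out = 230 × 2257/269 = 1929.8 V.
I_out = V_out/R = 1929.8/4920 = 0.39223 A.
P_out = V_out I_out = 1929.8 × 0.39223 = 756.92 W.
P_in = P_out/η = 756.92/0.830 = 911.95 W.
I_in = P_in/V_in = 911.95/230 = 3.97 A.

I_in ≈ 3.97 A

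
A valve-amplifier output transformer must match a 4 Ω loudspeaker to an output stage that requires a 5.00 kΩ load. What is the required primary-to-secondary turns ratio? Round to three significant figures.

N_p/N_s ≈ 35.4

Z_p/Z_s = (N_p/N_s)², so N_p/N_s = √(5000/4) = √1250 = 35.4.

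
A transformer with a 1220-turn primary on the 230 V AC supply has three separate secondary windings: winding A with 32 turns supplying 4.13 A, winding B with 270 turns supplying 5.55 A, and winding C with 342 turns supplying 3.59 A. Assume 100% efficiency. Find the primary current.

I_p ≈ 2.34 A

V_A = 230 × 32/1220 = 6.0328 V; V_B = 230 × 270/1220 = 50.902 V; V_C = 230 × 342/1220 = 64.475 V.
P_out = V_A I_A + V_B I_B + V_C I_C = 6.0328×4.13 + 50.902×5.55 + 64.475×3.59 = 24.915 + 282.50 + 231.47 = 538.89 W.
Ideal ⇒ P_in = P_out, so I_p = P_out/V_p = 538.89/230 = 2.34 A.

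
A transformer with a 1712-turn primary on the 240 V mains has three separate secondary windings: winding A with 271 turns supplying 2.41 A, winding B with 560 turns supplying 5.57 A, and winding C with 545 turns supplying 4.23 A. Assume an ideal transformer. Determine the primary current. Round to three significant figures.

V_A = 240 × 271/1712 = 37.991 V; V_B = 240 × 560/1712 = 78.505 V; V_C = 240 × 545/1712 = 76.402 V.
P_out = V_A I_A + V_B I_B + V_C I_C = 37.991×2.41 + 78.505×5.57 + 76.402×4.23 = 91.557 + 437.27 + 323.18 = 852.01 W.
Ideal ⇒ P_in = P_out, so I_p = P_out/V_p = 852.01/240 = 3.55 A.

I_p ≈ 3.55 A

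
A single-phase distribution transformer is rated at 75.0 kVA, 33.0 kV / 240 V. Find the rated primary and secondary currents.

I_p = S/V_p = 75000/33000 = 2.27 A.
I_s = S/V_s = 75000/240 = 312 A.

I_p ≈ 2.27 A, I_s ≈ 312 A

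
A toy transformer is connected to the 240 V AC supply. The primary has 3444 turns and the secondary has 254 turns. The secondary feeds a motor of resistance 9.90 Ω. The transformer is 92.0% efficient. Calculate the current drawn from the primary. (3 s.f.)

V_s = 240 × 254/3444 = 17.700 V.
I_s = V_s/R = 17.700/9.90 = 1.7879 A.
P_out = V_s I_s = 17.700 × 1.7879 = 31.647 W.
P_in = P_out/η = 31.647/0.920 = 34.399 W.
I_p = P_in/V_p = 34.399/240 = 0.143 A.

I_p ≈ 0.143 A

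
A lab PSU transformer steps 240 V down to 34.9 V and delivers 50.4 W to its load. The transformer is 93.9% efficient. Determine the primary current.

I_p ≈ 0.224 A

P_in = P_out/η = 50.4/0.939 = 53.674 W.
I_p = P_in/V_p = 53.674/240 = 0.224 A.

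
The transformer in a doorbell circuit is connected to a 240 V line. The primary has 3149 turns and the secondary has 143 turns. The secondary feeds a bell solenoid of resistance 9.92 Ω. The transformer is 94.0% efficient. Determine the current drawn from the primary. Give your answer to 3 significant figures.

I_p ≈ 0.0531 A

V_s = 240 × 143/3149 = 10.899 V.
I_s = V_s/R = 10.899/9.92 = 1.0987 A.
P_out = V_s I_s = 10.899 × 1.0987 = 11.974 W.
P_in = P_out/η = 11.974/0.940 = 12.738 W.
I_p = P_in/V_p = 12.738/240 = 0.0531 A.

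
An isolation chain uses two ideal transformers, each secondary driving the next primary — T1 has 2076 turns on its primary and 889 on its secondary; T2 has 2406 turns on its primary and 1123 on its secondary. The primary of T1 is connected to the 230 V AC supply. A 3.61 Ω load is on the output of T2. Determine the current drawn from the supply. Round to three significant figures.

I_supply ≈ 2.55 A

Secondary of T1: V = 230.00 × 889/2076 = 98.492 V.
Secondary of T2: V = 98.492 × 1123/2406 = 45.971 V.
I_load = 45.971/3.61 = 12.734 A, so P_out = 45.971 × 12.734 = 585.42 W.
All ideal ⇒ P_in = P_out, so I_supply = 585.42/230 = 2.55 A.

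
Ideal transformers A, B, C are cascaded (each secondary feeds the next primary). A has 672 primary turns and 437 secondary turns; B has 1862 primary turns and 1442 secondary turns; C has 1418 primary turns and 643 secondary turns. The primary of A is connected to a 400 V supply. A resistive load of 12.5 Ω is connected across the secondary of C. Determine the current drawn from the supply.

Secondary of A: V = 400.00 × 437/672 = 260.12 V.
Secondary of B: V = 260.12 × 1442/1862 = 201.45 V.
Secondary of C: V = 201.45 × 643/1418 = 91.347 V.
I_load = 91.347/12.5 = 7.3077 A, so P_out = 91.347 × 7.3077 = 667.54 W.
All ideal ⇒ P_in = P_out, so I_supply = 667.54/400 = 1.67 A.

I_supply ≈ 1.67 A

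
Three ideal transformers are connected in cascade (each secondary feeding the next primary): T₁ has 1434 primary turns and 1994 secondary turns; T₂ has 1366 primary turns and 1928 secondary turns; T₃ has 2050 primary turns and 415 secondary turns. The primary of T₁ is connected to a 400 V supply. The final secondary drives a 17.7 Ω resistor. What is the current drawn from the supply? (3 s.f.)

I_supply ≈ 3.57 A

Secondary of T₁: V = 400.00 × 1994/1434 = 556.21 V.
Secondary of T₂: V = 556.21 × 1928/1366 = 785.04 V.
Secondary of T₃: V = 785.04 × 415/2050 = 158.92 V.
I_load = 158.92/17.7 = 8.9787 A, so P_out = 158.92 × 8.9787 = 1426.9 W.
All ideal ⇒ P_in = P_out, so I_supply = 1426.9/400 = 3.57 A.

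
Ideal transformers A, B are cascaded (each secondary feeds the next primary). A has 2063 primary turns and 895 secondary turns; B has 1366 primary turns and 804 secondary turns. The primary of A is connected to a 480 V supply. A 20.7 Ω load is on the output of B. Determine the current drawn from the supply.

I_supply ≈ 1.51 A

Secondary of A: V = 480.00 × 895/2063 = 208.24 V.
Secondary of B: V = 208.24 × 804/1366 = 122.57 V.
I_load = 122.57/20.7 = 5.9211 A, so P_out = 122.57 × 5.9211 = 725.72 W.
All ideal ⇒ P_in = P_out, so I_supply = 725.72/480 = 1.51 A.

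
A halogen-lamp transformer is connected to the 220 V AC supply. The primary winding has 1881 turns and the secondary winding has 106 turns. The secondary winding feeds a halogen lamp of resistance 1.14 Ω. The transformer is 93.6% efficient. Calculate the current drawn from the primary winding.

V_s = 220 × 106/1881 = 12.398 V.
I_s = V_s/R = 12.398/1.14 = 10.875 A.
P_out = V_s I_s = 12.398 × 10.875 = 134.83 W.
P_in = P_out/η = 134.83/0.936 = 144.05 W.
I_p = P_in/V_p = 144.05/220 = 0.655 A.

I_p ≈ 0.655 A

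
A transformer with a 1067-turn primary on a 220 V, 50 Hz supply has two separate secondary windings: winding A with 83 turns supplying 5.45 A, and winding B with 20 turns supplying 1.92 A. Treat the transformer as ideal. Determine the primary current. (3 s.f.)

I_p ≈ 0.460 A

V_A = 220 × 83/1067 = 17.113 V; V_B = 220 × 20/1067 = 4.1237 V.
P_out = V_A I_A + V_B I_B = 17.113×5.45 + 4.1237×1.92 = 93.268 + 7.9175 = 101.19 W.
Ideal ⇒ P_in = P_out, so I_p = P_out/V_p = 101.19/220 = 0.460 A.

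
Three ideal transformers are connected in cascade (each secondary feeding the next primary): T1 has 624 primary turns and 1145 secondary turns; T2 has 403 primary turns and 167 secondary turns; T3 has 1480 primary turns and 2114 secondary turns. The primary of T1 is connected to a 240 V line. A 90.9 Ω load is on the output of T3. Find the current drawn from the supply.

I_supply ≈ 3.11 A

Secondary of T1: V = 240.00 × 1145/624 = 440.38 V.
Secondary of T2: V = 440.38 × 167/403 = 182.49 V.
Secondary of T3: V = 182.49 × 2114/1480 = 260.67 V.
I_load = 260.67/90.9 = 2.8676 A, so P_out = 260.67 × 2.8676 = 747.50 W.
All ideal ⇒ P_in = P_out, so I_supply = 747.50/240 = 3.11 A.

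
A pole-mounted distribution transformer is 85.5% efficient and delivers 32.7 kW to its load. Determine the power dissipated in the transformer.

P_loss ≈ 5550 W

P_in = P_out/η = 32700/0.855 = 38245.6 W.
P_loss = P_in − P_out = 38245.6 − 32700 = 5550 W.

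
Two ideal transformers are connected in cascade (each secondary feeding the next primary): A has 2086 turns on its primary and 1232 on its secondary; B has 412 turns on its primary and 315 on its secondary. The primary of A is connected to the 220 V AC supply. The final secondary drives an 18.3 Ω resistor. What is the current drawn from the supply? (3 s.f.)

I_supply ≈ 2.45 A

Secondary of A: V = 220.00 × 1232/2086 = 129.93 V.
Secondary of B: V = 129.93 × 315/412 = 99.342 V.
I_load = 99.342/18.3 = 5.4285 A, so P_out = 99.342 × 5.4285 = 539.28 W.
All ideal ⇒ P_in = P_out, so I_supply = 539.28/220 = 2.45 A.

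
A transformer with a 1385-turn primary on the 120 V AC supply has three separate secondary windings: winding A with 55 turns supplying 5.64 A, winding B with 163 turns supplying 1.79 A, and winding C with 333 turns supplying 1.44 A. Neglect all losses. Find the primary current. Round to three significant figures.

I_p ≈ 0.781 A

V_A = 120 × 55/1385 = 4.7653 V; V_B = 120 × 163/1385 = 14.123 V; V_C = 120 × 333/1385 = 28.852 V.
P_out = V_A I_A + V_B I_B + V_C I_C = 4.7653×5.64 + 14.123×1.79 + 28.852×1.44 = 26.877 + 25.280 + 41.547 = 93.703 W.
Ideal ⇒ P_in = P_out, so I_p = P_out/V_p = 93.703/120 = 0.781 A.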